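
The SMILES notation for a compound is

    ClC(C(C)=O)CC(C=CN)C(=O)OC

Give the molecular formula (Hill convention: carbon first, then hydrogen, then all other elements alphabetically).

C9H14ClNO3

Walk through each heavy atom and fill implicit hydrogens from standard valence (C 4, N 3, O 2, S 2, halogen 1):
  atom 1: Cl (halogen, monovalent) → 0 H
  atom 2: C, bond orders sum to 3 (valence 4) → 1 H
  atom 3: C, bond orders sum to 4 (valence 4) → 0 H
  atom 4: C, bond orders sum to 1 (valence 4) → 3 H
  atom 5: O, bond orders sum to 2 (valence 2) → 0 H
  atom 6: C, bond orders sum to 2 (valence 4) → 2 H
  atom 7: C, bond orders sum to 3 (valence 4) → 1 H
  atom 8: C, bond orders sum to 3 (valence 4) → 1 H
  atom 9: C, bond orders sum to 3 (valence 4) → 1 H
  atom 10: N, bond orders sum to 1 (valence 3) → 2 H
  atom 11: C, bond orders sum to 4 (valence 4) → 0 H
  atom 12: O, bond orders sum to 2 (valence 2) → 0 H
  atom 13: O, bond orders sum to 2 (valence 2) → 0 H
  atom 14: C, bond orders sum to 1 (valence 4) → 3 H
Totals → C:9, H:14, Cl:1, N:1, O:3.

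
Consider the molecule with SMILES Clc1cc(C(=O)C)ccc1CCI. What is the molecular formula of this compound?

C10H10ClIO

Walk through each heavy atom and fill implicit hydrogens from standard valence (C 4, N 3, O 2, S 2, halogen 1); for lowercase aromatic atoms, an aromatic c carries 1 H when it has two neighbours and 0 H with three, and aromatic n carries 0 H:
  atom 1: Cl (halogen, monovalent) → 0 H
  atom 2: aromatic c, 3 neighbours → 0 H
  atom 3: aromatic c, 2 neighbours → 1 H
  atom 4: aromatic c, 3 neighbours → 0 H
  atom 5: C, bond orders sum to 4 (valence 4) → 0 H
  atom 6: O, bond orders sum to 2 (valence 2) → 0 H
  atom 7: C, bond orders sum to 1 (valence 4) → 3 H
  atom 8: aromatic c, 2 neighbours → 1 H
  atom 9: aromatic c, 2 neighbours → 1 H
  atom 10: aromatic c, 3 neighbours → 0 H
  atom 11: C, bond orders sum to 2 (valence 4) → 2 H
  atom 12: C, bond orders sum to 2 (valence 4) → 2 H
  atom 13: I (halogen, monovalent) → 0 H
Totals → C:10, H:10, Cl:1, I:1, O:1.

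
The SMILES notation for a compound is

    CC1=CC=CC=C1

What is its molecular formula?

Walk through each heavy atom and fill implicit hydrogens from standard valence (C 4, N 3, O 2, S 2, halogen 1):
  atom 1: C, bond orders sum to 1 (valence 4) → 3 H
  atom 2: C, bond orders sum to 4 (valence 4) → 0 H
  atom 3: C, bond orders sum to 3 (valence 4) → 1 H
  atom 4: C, bond orders sum to 3 (valence 4) → 1 H
  atom 5: C, bond orders sum to 3 (valence 4) → 1 H
  atom 6: C, bond orders sum to 3 (valence 4) → 1 H
  atom 7: C, bond orders sum to 3 (valence 4) → 1 H
Totals → C:7, H:8.
In Hill order: C7H8.

C7H8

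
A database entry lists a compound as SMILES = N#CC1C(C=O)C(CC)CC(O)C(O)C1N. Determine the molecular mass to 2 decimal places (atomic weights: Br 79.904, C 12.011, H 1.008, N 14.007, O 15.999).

226.28 g/mol

First, the molecular formula is C11H18N2O3 (counting implicit H from valence).
  C: 11 × 12.011 = 132.121
  H: 18 × 1.008 = 18.144
  N: 2 × 14.007 = 28.014
  O: 3 × 15.999 = 47.997
Sum: 11×12.011 + 18×1.008 + 2×14.007 + 3×15.999 = 226.276 → 226.28 g/mol.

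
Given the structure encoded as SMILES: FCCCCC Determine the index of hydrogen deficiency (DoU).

0

Molecular formula: C5H11F.
DoU = (2C + 2 + N − H − X) / 2, where X is the halogen count and O/S are ignored.
    = (2·5 + 2 + 0 − 11 − 1) / 2 = 0 / 2 = 0.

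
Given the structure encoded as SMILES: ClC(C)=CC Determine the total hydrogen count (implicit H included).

Walk through each heavy atom and fill implicit hydrogens from standard valence (C 4, N 3, O 2, S 2, halogen 1):
  atom 1: Cl (halogen, monovalent) → 0 H
  atom 2: C, bond orders sum to 4 (valence 4) → 0 H
  atom 3: C, bond orders sum to 1 (valence 4) → 3 H
  atom 4: C, bond orders sum to 3 (valence 4) → 1 H
  atom 5: C, bond orders sum to 1 (valence 4) → 3 H
Total hydrogens: 7.

7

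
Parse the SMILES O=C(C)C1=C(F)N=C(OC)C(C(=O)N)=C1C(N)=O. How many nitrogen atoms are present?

3

Scan the SMILES for N atoms (remember two-letter symbols like Cl and Br are single atoms).
Nitrogen count: 3.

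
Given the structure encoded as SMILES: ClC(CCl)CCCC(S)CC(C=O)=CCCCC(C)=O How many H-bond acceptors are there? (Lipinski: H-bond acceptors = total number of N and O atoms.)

2

N atoms: 0; O atoms: 2.
Lipinski HBA = 0 + 2 = 2.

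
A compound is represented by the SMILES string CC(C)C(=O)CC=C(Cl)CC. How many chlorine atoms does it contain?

Scan the SMILES for Cl atoms (remember two-letter symbols like Cl and Br are single atoms).
Chlorine count: 1.

1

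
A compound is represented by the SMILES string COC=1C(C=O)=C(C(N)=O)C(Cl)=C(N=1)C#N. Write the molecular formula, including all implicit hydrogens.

C9H6ClN3O3

Walk through each heavy atom and fill implicit hydrogens from standard valence (C 4, N 3, O 2, S 2, halogen 1):
  atom 1: C, bond orders sum to 1 (valence 4) → 3 H
  atom 2: O, bond orders sum to 2 (valence 2) → 0 H
  atom 3: C, bond orders sum to 4 (valence 4) → 0 H
  atom 4: C, bond orders sum to 4 (valence 4) → 0 H
  atom 5: C, bond orders sum to 3 (valence 4) → 1 H
  atom 6: O, bond orders sum to 2 (valence 2) → 0 H
  atom 7: C, bond orders sum to 4 (valence 4) → 0 H
  atom 8: C, bond orders sum to 4 (valence 4) → 0 H
  atom 9: N, bond orders sum to 1 (valence 3) → 2 H
  atom 10: O, bond orders sum to 2 (valence 2) → 0 H
  atom 11: C, bond orders sum to 4 (valence 4) → 0 H
  atom 12: Cl (halogen, monovalent) → 0 H
  atom 13: C, bond orders sum to 4 (valence 4) → 0 H
  atom 14: N, bond orders sum to 3 (valence 3) → 0 H
  atom 15: C, bond orders sum to 4 (valence 4) → 0 H
  atom 16: N, bond orders sum to 3 (valence 3) → 0 H
Totals → C:9, H:6, Cl:1, N:3, O:3.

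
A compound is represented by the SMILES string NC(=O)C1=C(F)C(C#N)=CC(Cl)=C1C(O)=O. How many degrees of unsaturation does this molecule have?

Degree of unsaturation = (number of rings) + (number of π bonds).
Ring closures in the SMILES: 1.
π bonds: 5 double bonds (each 1 DoU), 1 triple bond (each 2 DoU) → 7 DoU from unsaturation.
Total DoU = 1 + 7 = 8.

8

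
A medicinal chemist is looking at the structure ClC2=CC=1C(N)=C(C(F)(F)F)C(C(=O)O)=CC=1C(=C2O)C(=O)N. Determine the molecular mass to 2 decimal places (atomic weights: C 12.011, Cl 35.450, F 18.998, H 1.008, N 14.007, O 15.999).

348.66 g/mol

First, the molecular formula is C13H8ClF3N2O4 (counting implicit H from valence).
  C: 13 × 12.011 = 156.143
  Cl: 1 × 35.450 = 35.450
  F: 3 × 18.998 = 56.994
  H: 8 × 1.008 = 8.064
  N: 2 × 14.007 = 28.014
  O: 4 × 15.999 = 63.996
Sum: 13×12.011 + 1×35.450 + 3×18.998 + 8×1.008 + 2×14.007 + 4×15.999 = 348.661 → 348.66 g/mol.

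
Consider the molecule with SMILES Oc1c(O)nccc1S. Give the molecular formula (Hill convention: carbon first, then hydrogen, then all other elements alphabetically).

Walk through each heavy atom and fill implicit hydrogens from standard valence (C 4, N 3, O 2, S 2, halogen 1); for lowercase aromatic atoms, an aromatic c carries 1 H when it has two neighbours and 0 H with three, and aromatic n carries 0 H:
  atom 1: O, bond orders sum to 1 (valence 2) → 1 H
  atom 2: aromatic c, 3 neighbours → 0 H
  atom 3: aromatic c, 3 neighbours → 0 H
  atom 4: O, bond orders sum to 1 (valence 2) → 1 H
  atom 5: aromatic n, 2 neighbours → 0 H
  atom 6: aromatic c, 2 neighbours → 1 H
  atom 7: aromatic c, 2 neighbours → 1 H
  atom 8: aromatic c, 3 neighbours → 0 H
  atom 9: S, bond orders sum to 1 (valence 2) → 1 H
Totals → C:5, H:5, N:1, O:2, S:1.

C5H5NO2S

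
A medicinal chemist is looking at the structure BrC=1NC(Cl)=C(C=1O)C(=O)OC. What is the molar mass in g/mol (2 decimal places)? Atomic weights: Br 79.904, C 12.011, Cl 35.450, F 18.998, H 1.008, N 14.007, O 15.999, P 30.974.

254.46 g/mol

First, the molecular formula is C6H5BrClNO3 (counting implicit H from valence).
  Br: 1 × 79.904 = 79.904
  C: 6 × 12.011 = 72.066
  Cl: 1 × 35.450 = 35.450
  H: 5 × 1.008 = 5.040
  N: 1 × 14.007 = 14.007
  O: 3 × 15.999 = 47.997
Sum: 1×79.904 + 6×12.011 + 1×35.450 + 5×1.008 + 1×14.007 + 3×15.999 = 254.464 → 254.46 g/mol.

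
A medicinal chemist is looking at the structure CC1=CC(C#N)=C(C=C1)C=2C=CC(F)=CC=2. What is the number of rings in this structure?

2

In SMILES, each pair of matching ring-closure digits denotes one ring-closing bond; the number of such bonds equals the number of independent rings.
Ring-closure bonds here: 2.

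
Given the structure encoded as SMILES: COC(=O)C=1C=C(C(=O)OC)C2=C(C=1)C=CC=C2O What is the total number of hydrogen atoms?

12

Walk through each heavy atom and fill implicit hydrogens from standard valence (C 4, N 3, O 2, S 2, halogen 1):
  atom 1: C, bond orders sum to 1 (valence 4) → 3 H
  atom 2: O, bond orders sum to 2 (valence 2) → 0 H
  atom 3: C, bond orders sum to 4 (valence 4) → 0 H
  atom 4: O, bond orders sum to 2 (valence 2) → 0 H
  atom 5: C, bond orders sum to 4 (valence 4) → 0 H
  atom 6: C, bond orders sum to 3 (valence 4) → 1 H
  atom 7: C, bond orders sum to 4 (valence 4) → 0 H
  atom 8: C, bond orders sum to 4 (valence 4) → 0 H
  atom 9: O, bond orders sum to 2 (valence 2) → 0 H
  atom 10: O, bond orders sum to 2 (valence 2) → 0 H
  atom 11: C, bond orders sum to 1 (valence 4) → 3 H
  atom 12: C, bond orders sum to 4 (valence 4) → 0 H
  atom 13: C, bond orders sum to 4 (valence 4) → 0 H
  atom 14: C, bond orders sum to 3 (valence 4) → 1 H
  atom 15: C, bond orders sum to 3 (valence 4) → 1 H
  atom 16: C, bond orders sum to 3 (valence 4) → 1 H
  atom 17: C, bond orders sum to 3 (valence 4) → 1 H
  atom 18: C, bond orders sum to 4 (valence 4) → 0 H
  atom 19: O, bond orders sum to 1 (valence 2) → 1 H
Total hydrogens: 12.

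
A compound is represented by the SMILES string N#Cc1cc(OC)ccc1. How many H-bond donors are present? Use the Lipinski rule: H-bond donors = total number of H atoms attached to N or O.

Donors: find every N or O and count the H atoms it carries.
  atom 1 (N): bond orders sum to 3 → 0 H
  atom 6 (O): bond orders sum to 2 → 0 H
Lipinski HBD = 0.

0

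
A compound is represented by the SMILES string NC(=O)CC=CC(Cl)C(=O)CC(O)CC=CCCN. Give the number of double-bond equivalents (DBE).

4

Degree of unsaturation = (number of rings) + (number of π bonds).
Ring closures in the SMILES: 0.
π bonds: 4 double bonds (each 1 DoU) → 4 DoU from unsaturation.
Total DoU = 0 + 4 = 4.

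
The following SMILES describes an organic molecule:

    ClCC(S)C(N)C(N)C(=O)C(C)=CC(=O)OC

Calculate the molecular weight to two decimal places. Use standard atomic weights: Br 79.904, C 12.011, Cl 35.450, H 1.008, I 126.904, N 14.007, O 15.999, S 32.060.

280.77 g/mol

First, the molecular formula is C10H17ClN2O3S (counting implicit H from valence).
  C: 10 × 12.011 = 120.110
  Cl: 1 × 35.450 = 35.450
  H: 17 × 1.008 = 17.136
  N: 2 × 14.007 = 28.014
  O: 3 × 15.999 = 47.997
  S: 1 × 32.060 = 32.060
Sum: 10×12.011 + 1×35.450 + 17×1.008 + 2×14.007 + 3×15.999 + 1×32.060 = 280.767 → 280.77 g/mol.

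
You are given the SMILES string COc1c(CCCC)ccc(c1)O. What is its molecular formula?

C11H16O2

Walk through each heavy atom and fill implicit hydrogens from standard valence (C 4, N 3, O 2, S 2, halogen 1); for lowercase aromatic atoms, an aromatic c carries 1 H when it has two neighbours and 0 H with three, and aromatic n carries 0 H:
  atom 1: C, bond orders sum to 1 (valence 4) → 3 H
  atom 2: O, bond orders sum to 2 (valence 2) → 0 H
  atom 3: aromatic c, 3 neighbours → 0 H
  atom 4: aromatic c, 3 neighbours → 0 H
  atom 5: C, bond orders sum to 2 (valence 4) → 2 H
  atom 6: C, bond orders sum to 2 (valence 4) → 2 H
  atom 7: C, bond orders sum to 2 (valence 4) → 2 H
  atom 8: C, bond orders sum to 1 (valence 4) → 3 H
  atom 9: aromatic c, 2 neighbours → 1 H
  atom 10: aromatic c, 2 neighbours → 1 H
  atom 11: aromatic c, 3 neighbours → 0 H
  atom 12: aromatic c, 2 neighbours → 1 H
  atom 13: O, bond orders sum to 1 (valence 2) → 1 H
Totals → C:11, H:16, O:2.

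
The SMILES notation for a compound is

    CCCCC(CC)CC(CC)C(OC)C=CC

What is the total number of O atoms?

1

Scan the SMILES for O atoms (remember two-letter symbols like Cl and Br are single atoms).
Oxygen count: 1.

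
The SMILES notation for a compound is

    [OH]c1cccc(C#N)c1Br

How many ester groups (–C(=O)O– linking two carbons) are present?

0

Scan the SMILES for the ester motif — none present.
Groups that are present: 1 hydroxyl, 1 nitrile.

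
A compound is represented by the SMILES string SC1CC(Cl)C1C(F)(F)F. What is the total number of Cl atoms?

Scan the SMILES for Cl atoms (remember two-letter symbols like Cl and Br are single atoms).
Chlorine count: 1.

1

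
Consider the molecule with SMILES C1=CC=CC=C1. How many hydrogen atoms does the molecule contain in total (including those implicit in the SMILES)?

Walk through each heavy atom and fill implicit hydrogens from standard valence (C 4, N 3, O 2, S 2, halogen 1):
  atom 1: C, bond orders sum to 3 (valence 4) → 1 H
  atom 2: C, bond orders sum to 3 (valence 4) → 1 H
  atom 3: C, bond orders sum to 3 (valence 4) → 1 H
  atom 4: C, bond orders sum to 3 (valence 4) → 1 H
  atom 5: C, bond orders sum to 3 (valence 4) → 1 H
  atom 6: C, bond orders sum to 3 (valence 4) → 1 H
Total hydrogens: 6.

6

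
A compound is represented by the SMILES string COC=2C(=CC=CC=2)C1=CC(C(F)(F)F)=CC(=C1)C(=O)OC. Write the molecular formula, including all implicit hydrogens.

Walk through each heavy atom and fill implicit hydrogens from standard valence (C 4, N 3, O 2, S 2, halogen 1):
  atom 1: C, bond orders sum to 1 (valence 4) → 3 H
  atom 2: O, bond orders sum to 2 (valence 2) → 0 H
  atom 3: C, bond orders sum to 4 (valence 4) → 0 H
  atom 4: C, bond orders sum to 4 (valence 4) → 0 H
  atom 5: C, bond orders sum to 3 (valence 4) → 1 H
  atom 6: C, bond orders sum to 3 (valence 4) → 1 H
  atom 7: C, bond orders sum to 3 (valence 4) → 1 H
  atom 8: C, bond orders sum to 3 (valence 4) → 1 H
  atom 9: C, bond orders sum to 4 (valence 4) → 0 H
  atom 10: C, bond orders sum to 3 (valence 4) → 1 H
  atom 11: C, bond orders sum to 4 (valence 4) → 0 H
  atom 12: C, bond orders sum to 4 (valence 4) → 0 H
  atom 13: F (halogen, monovalent) → 0 H
  atom 14: F (halogen, monovalent) → 0 H
  atom 15: F (halogen, monovalent) → 0 H
  atom 16: C, bond orders sum to 3 (valence 4) → 1 H
  atom 17: C, bond orders sum to 4 (valence 4) → 0 H
  atom 18: C, bond orders sum to 3 (valence 4) → 1 H
  atom 19: C, bond orders sum to 4 (valence 4) → 0 H
  atom 20: O, bond orders sum to 2 (valence 2) → 0 H
  atom 21: O, bond orders sum to 2 (valence 2) → 0 H
  atom 22: C, bond orders sum to 1 (valence 4) → 3 H
Totals → C:16, H:13, F:3, O:3.

C16H13F3O3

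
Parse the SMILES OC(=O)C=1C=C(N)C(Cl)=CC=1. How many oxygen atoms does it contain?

2

Scan the SMILES for O atoms (remember two-letter symbols like Cl and Br are single atoms).
Oxygen count: 2.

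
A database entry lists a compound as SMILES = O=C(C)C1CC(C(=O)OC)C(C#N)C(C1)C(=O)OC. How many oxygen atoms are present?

5

Scan the SMILES for O atoms (remember two-letter symbols like Cl and Br are single atoms).
Oxygen count: 5.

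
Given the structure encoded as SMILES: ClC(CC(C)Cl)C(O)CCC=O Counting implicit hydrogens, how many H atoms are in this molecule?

Walk through each heavy atom and fill implicit hydrogens from standard valence (C 4, N 3, O 2, S 2, halogen 1):
  atom 1: Cl (halogen, monovalent) → 0 H
  atom 2: C, bond orders sum to 3 (valence 4) → 1 H
  atom 3: C, bond orders sum to 2 (valence 4) → 2 H
  atom 4: C, bond orders sum to 3 (valence 4) → 1 H
  atom 5: C, bond orders sum to 1 (valence 4) → 3 H
  atom 6: Cl (halogen, monovalent) → 0 H
  atom 7: C, bond orders sum to 3 (valence 4) → 1 H
  atom 8: O, bond orders sum to 1 (valence 2) → 1 H
  atom 9: C, bond orders sum to 2 (valence 4) → 2 H
  atom 10: C, bond orders sum to 2 (valence 4) → 2 H
  atom 11: C, bond orders sum to 3 (valence 4) → 1 H
  atom 12: O, bond orders sum to 2 (valence 2) → 0 H
Total hydrogens: 14.

14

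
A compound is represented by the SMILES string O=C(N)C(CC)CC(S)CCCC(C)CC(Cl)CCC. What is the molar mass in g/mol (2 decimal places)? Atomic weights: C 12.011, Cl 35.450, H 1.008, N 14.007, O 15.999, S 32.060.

First, the molecular formula is C16H32ClNOS (counting implicit H from valence).
  C: 16 × 12.011 = 192.176
  Cl: 1 × 35.450 = 35.450
  H: 32 × 1.008 = 32.256
  N: 1 × 14.007 = 14.007
  O: 1 × 15.999 = 15.999
  S: 1 × 32.060 = 32.060
Sum: 16×12.011 + 1×35.450 + 32×1.008 + 1×14.007 + 1×15.999 + 1×32.060 = 321.948 → 321.95 g/mol.

321.95 g/mol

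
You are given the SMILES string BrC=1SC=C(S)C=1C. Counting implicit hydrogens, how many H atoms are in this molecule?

5

Walk through each heavy atom and fill implicit hydrogens from standard valence (C 4, N 3, O 2, S 2, halogen 1):
  atom 1: Br (halogen, monovalent) → 0 H
  atom 2: C, bond orders sum to 4 (valence 4) → 0 H
  atom 3: S, bond orders sum to 2 (valence 2) → 0 H
  atom 4: C, bond orders sum to 3 (valence 4) → 1 H
  atom 5: C, bond orders sum to 4 (valence 4) → 0 H
  atom 6: S, bond orders sum to 1 (valence 2) → 1 H
  atom 7: C, bond orders sum to 4 (valence 4) → 0 H
  atom 8: C, bond orders sum to 1 (valence 4) → 3 H
Total hydrogens: 5.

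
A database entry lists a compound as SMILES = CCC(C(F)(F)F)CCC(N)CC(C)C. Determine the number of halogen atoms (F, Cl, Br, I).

Halogen atoms appear at heavy-atom positions 5, 6, 7 (3×F).
Other groups present: 1 primary amine.
Halogen count: 3.

3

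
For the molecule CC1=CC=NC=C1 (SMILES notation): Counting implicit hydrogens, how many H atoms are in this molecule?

7

Walk through each heavy atom and fill implicit hydrogens from standard valence (C 4, N 3, O 2, S 2, halogen 1):
  atom 1: C, bond orders sum to 1 (valence 4) → 3 H
  atom 2: C, bond orders sum to 4 (valence 4) → 0 H
  atom 3: C, bond orders sum to 3 (valence 4) → 1 H
  atom 4: C, bond orders sum to 3 (valence 4) → 1 H
  atom 5: N, bond orders sum to 3 (valence 3) → 0 H
  atom 6: C, bond orders sum to 3 (valence 4) → 1 H
  atom 7: C, bond orders sum to 3 (valence 4) → 1 H
Total hydrogens: 7.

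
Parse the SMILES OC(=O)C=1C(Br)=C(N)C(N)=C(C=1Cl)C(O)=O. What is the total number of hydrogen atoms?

6

Walk through each heavy atom and fill implicit hydrogens from standard valence (C 4, N 3, O 2, S 2, halogen 1):
  atom 1: O, bond orders sum to 1 (valence 2) → 1 H
  atom 2: C, bond orders sum to 4 (valence 4) → 0 H
  atom 3: O, bond orders sum to 2 (valence 2) → 0 H
  atom 4: C, bond orders sum to 4 (valence 4) → 0 H
  atom 5: C, bond orders sum to 4 (valence 4) → 0 H
  atom 6: Br (halogen, monovalent) → 0 H
  atom 7: C, bond orders sum to 4 (valence 4) → 0 H
  atom 8: N, bond orders sum to 1 (valence 3) → 2 H
  atom 9: C, bond orders sum to 4 (valence 4) → 0 H
  atom 10: N, bond orders sum to 1 (valence 3) → 2 H
  atom 11: C, bond orders sum to 4 (valence 4) → 0 H
  atom 12: C, bond orders sum to 4 (valence 4) → 0 H
  atom 13: Cl (halogen, monovalent) → 0 H
  atom 14: C, bond orders sum to 4 (valence 4) → 0 H
  atom 15: O, bond orders sum to 1 (valence 2) → 1 H
  atom 16: O, bond orders sum to 2 (valence 2) → 0 H
Total hydrogens: 6.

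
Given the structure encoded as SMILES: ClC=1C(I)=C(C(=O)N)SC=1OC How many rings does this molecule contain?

1

In SMILES, each pair of matching ring-closure digits denotes one ring-closing bond; the number of such bonds equals the number of independent rings.
Ring-closure bonds here: 1.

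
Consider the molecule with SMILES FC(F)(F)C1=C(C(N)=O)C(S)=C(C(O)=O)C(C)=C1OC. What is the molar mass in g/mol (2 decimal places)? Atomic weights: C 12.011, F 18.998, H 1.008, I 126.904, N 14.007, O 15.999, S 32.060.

309.26 g/mol

First, the molecular formula is C11H10F3NO4S (counting implicit H from valence).
  C: 11 × 12.011 = 132.121
  F: 3 × 18.998 = 56.994
  H: 10 × 1.008 = 10.080
  N: 1 × 14.007 = 14.007
  O: 4 × 15.999 = 63.996
  S: 1 × 32.060 = 32.060
Sum: 11×12.011 + 3×18.998 + 10×1.008 + 1×14.007 + 4×15.999 + 1×32.060 = 309.258 → 309.26 g/mol.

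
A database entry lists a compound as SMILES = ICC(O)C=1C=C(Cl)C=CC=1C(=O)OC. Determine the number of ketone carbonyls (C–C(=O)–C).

0

Scan the SMILES for the ketone motif — none present.
Groups that are present: 1 ester, 1 hydroxyl.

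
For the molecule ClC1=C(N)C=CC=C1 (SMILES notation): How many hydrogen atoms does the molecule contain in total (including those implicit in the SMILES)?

6

Walk through each heavy atom and fill implicit hydrogens from standard valence (C 4, N 3, O 2, S 2, halogen 1):
  atom 1: Cl (halogen, monovalent) → 0 H
  atom 2: C, bond orders sum to 4 (valence 4) → 0 H
  atom 3: C, bond orders sum to 4 (valence 4) → 0 H
  atom 4: N, bond orders sum to 1 (valence 3) → 2 H
  atom 5: C, bond orders sum to 3 (valence 4) → 1 H
  atom 6: C, bond orders sum to 3 (valence 4) → 1 H
  atom 7: C, bond orders sum to 3 (valence 4) → 1 H
  atom 8: C, bond orders sum to 3 (valence 4) → 1 H
Total hydrogens: 6.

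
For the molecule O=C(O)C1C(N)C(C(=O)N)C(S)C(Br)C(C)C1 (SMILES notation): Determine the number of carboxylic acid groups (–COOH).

1

The carboxylic acid motif appears at heavy-atom position 2 in the SMILES.
Other groups present: 1 amide, 1 primary amine, 1 thiol.
Carboxylic acid count: 1.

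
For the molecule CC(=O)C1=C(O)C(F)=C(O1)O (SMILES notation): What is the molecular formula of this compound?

C6H5FO4

Walk through each heavy atom and fill implicit hydrogens from standard valence (C 4, N 3, O 2, S 2, halogen 1):
  atom 1: C, bond orders sum to 1 (valence 4) → 3 H
  atom 2: C, bond orders sum to 4 (valence 4) → 0 H
  atom 3: O, bond orders sum to 2 (valence 2) → 0 H
  atom 4: C, bond orders sum to 4 (valence 4) → 0 H
  atom 5: C, bond orders sum to 4 (valence 4) → 0 H
  atom 6: O, bond orders sum to 1 (valence 2) → 1 H
  atom 7: C, bond orders sum to 4 (valence 4) → 0 H
  atom 8: F (halogen, monovalent) → 0 H
  atom 9: C, bond orders sum to 4 (valence 4) → 0 H
  atom 10: O, bond orders sum to 2 (valence 2) → 0 H
  atom 11: O, bond orders sum to 1 (valence 2) → 1 H
Totals → C:6, H:5, F:1, O:4.
In Hill order: C6H5FO4.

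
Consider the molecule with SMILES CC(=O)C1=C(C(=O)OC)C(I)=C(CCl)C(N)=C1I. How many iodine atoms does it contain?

2

Scan the SMILES for I atoms (remember two-letter symbols like Cl and Br are single atoms).
Iodine count: 2.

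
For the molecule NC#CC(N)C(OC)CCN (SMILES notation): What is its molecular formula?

Walk through each heavy atom and fill implicit hydrogens from standard valence (C 4, N 3, O 2, S 2, halogen 1):
  atom 1: N, bond orders sum to 1 (valence 3) → 2 H
  atom 2: C, bond orders sum to 4 (valence 4) → 0 H
  atom 3: C, bond orders sum to 4 (valence 4) → 0 H
  atom 4: C, bond orders sum to 3 (valence 4) → 1 H
  atom 5: N, bond orders sum to 1 (valence 3) → 2 H
  atom 6: C, bond orders sum to 3 (valence 4) → 1 H
  atom 7: O, bond orders sum to 2 (valence 2) → 0 H
  atom 8: C, bond orders sum to 1 (valence 4) → 3 H
  atom 9: C, bond orders sum to 2 (valence 4) → 2 H
  atom 10: C, bond orders sum to 2 (valence 4) → 2 H
  atom 11: N, bond orders sum to 1 (valence 3) → 2 H
Totals → C:7, H:15, N:3, O:1.

C7H15N3O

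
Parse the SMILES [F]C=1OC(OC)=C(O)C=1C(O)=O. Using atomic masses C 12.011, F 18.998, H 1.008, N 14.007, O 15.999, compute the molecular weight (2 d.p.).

176.10 g/mol

First, the molecular formula is C6H5FO5 (counting implicit H from valence).
  C: 6 × 12.011 = 72.066
  F: 1 × 18.998 = 18.998
  H: 5 × 1.008 = 5.040
  O: 5 × 15.999 = 79.995
Sum: 6×12.011 + 1×18.998 + 5×1.008 + 5×15.999 = 176.099 → 176.10 g/mol.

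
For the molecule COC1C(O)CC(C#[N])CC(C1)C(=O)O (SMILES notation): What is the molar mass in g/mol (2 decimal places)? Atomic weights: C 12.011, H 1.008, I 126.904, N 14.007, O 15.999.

First, the molecular formula is C10H15NO4 (counting implicit H from valence).
  C: 10 × 12.011 = 120.110
  H: 15 × 1.008 = 15.120
  N: 1 × 14.007 = 14.007
  O: 4 × 15.999 = 63.996
Sum: 10×12.011 + 15×1.008 + 1×14.007 + 4×15.999 = 213.233 → 213.23 g/mol.

213.23 g/mol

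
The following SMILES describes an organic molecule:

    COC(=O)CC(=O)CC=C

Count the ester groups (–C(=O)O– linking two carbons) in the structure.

The ester motif appears at heavy-atom position 3 in the SMILES.
Other groups present: 1 alkene, 1 ketone.
Ester count: 1.

1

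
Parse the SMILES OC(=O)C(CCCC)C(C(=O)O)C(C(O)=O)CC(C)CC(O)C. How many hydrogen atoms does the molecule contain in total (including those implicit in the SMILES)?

28

Walk through each heavy atom and fill implicit hydrogens from standard valence (C 4, N 3, O 2, S 2, halogen 1):
  atom 1: O, bond orders sum to 1 (valence 2) → 1 H
  atom 2: C, bond orders sum to 4 (valence 4) → 0 H
  atom 3: O, bond orders sum to 2 (valence 2) → 0 H
  atom 4: C, bond orders sum to 3 (valence 4) → 1 H
  atom 5: C, bond orders sum to 2 (valence 4) → 2 H
  atom 6: C, bond orders sum to 2 (valence 4) → 2 H
  atom 7: C, bond orders sum to 2 (valence 4) → 2 H
  atom 8: C, bond orders sum to 1 (valence 4) → 3 H
  atom 9: C, bond orders sum to 3 (valence 4) → 1 H
  atom 10: C, bond orders sum to 4 (valence 4) → 0 H
  atom 11: O, bond orders sum to 2 (valence 2) → 0 H
  atom 12: O, bond orders sum to 1 (valence 2) → 1 H
  atom 13: C, bond orders sum to 3 (valence 4) → 1 H
  atom 14: C, bond orders sum to 4 (valence 4) → 0 H
  atom 15: O, bond orders sum to 1 (valence 2) → 1 H
  atom 16: O, bond orders sum to 2 (valence 2) → 0 H
  atom 17: C, bond orders sum to 2 (valence 4) → 2 H
  atom 18: C, bond orders sum to 3 (valence 4) → 1 H
  atom 19: C, bond orders sum to 1 (valence 4) → 3 H
  atom 20: C, bond orders sum to 2 (valence 4) → 2 H
  atom 21: C, bond orders sum to 3 (valence 4) → 1 H
  atom 22: O, bond orders sum to 1 (valence 2) → 1 H
  atom 23: C, bond orders sum to 1 (valence 4) → 3 H
Total hydrogens: 28.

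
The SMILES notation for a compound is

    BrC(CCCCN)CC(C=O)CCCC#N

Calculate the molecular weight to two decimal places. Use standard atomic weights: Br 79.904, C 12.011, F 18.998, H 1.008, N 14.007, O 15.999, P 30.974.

289.22 g/mol

First, the molecular formula is C12H21BrN2O (counting implicit H from valence).
  Br: 1 × 79.904 = 79.904
  C: 12 × 12.011 = 144.132
  H: 21 × 1.008 = 21.168
  N: 2 × 14.007 = 28.014
  O: 1 × 15.999 = 15.999
Sum: 1×79.904 + 12×12.011 + 21×1.008 + 2×14.007 + 1×15.999 = 289.217 → 289.22 g/mol.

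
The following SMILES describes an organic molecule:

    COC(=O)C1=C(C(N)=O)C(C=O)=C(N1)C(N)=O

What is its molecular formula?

C9H9N3O5

Walk through each heavy atom and fill implicit hydrogens from standard valence (C 4, N 3, O 2, S 2, halogen 1):
  atom 1: C, bond orders sum to 1 (valence 4) → 3 H
  atom 2: O, bond orders sum to 2 (valence 2) → 0 H
  atom 3: C, bond orders sum to 4 (valence 4) → 0 H
  atom 4: O, bond orders sum to 2 (valence 2) → 0 H
  atom 5: C, bond orders sum to 4 (valence 4) → 0 H
  atom 6: C, bond orders sum to 4 (valence 4) → 0 H
  atom 7: C, bond orders sum to 4 (valence 4) → 0 H
  atom 8: N, bond orders sum to 1 (valence 3) → 2 H
  atom 9: O, bond orders sum to 2 (valence 2) → 0 H
  atom 10: C, bond orders sum to 4 (valence 4) → 0 H
  atom 11: C, bond orders sum to 3 (valence 4) → 1 H
  atom 12: O, bond orders sum to 2 (valence 2) → 0 H
  atom 13: C, bond orders sum to 4 (valence 4) → 0 H
  atom 14: N, bond orders sum to 2 (valence 3) → 1 H
  atom 15: C, bond orders sum to 4 (valence 4) → 0 H
  atom 16: N, bond orders sum to 1 (valence 3) → 2 H
  atom 17: O, bond orders sum to 2 (valence 2) → 0 H
Totals → C:9, H:9, N:3, O:5.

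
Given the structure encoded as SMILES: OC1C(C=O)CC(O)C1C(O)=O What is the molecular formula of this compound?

C7H10O5

Walk through each heavy atom and fill implicit hydrogens from standard valence (C 4, N 3, O 2, S 2, halogen 1):
  atom 1: O, bond orders sum to 1 (valence 2) → 1 H
  atom 2: C, bond orders sum to 3 (valence 4) → 1 H
  atom 3: C, bond orders sum to 3 (valence 4) → 1 H
  atom 4: C, bond orders sum to 3 (valence 4) → 1 H
  atom 5: O, bond orders sum to 2 (valence 2) → 0 H
  atom 6: C, bond orders sum to 2 (valence 4) → 2 H
  atom 7: C, bond orders sum to 3 (valence 4) → 1 H
  atom 8: O, bond orders sum to 1 (valence 2) → 1 H
  atom 9: C, bond orders sum to 3 (valence 4) → 1 H
  atom 10: C, bond orders sum to 4 (valence 4) → 0 H
  atom 11: O, bond orders sum to 1 (valence 2) → 1 H
  atom 12: O, bond orders sum to 2 (valence 2) → 0 H
Totals → C:7, H:10, O:5.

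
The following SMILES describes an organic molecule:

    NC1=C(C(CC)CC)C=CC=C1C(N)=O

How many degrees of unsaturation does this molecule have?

Molecular formula: C12H18N2O.
DoU = (2C + 2 + N − H − X) / 2, where X is the halogen count and O/S are ignored.
    = (2·12 + 2 + 2 − 18 − 0) / 2 = 10 / 2 = 5.

5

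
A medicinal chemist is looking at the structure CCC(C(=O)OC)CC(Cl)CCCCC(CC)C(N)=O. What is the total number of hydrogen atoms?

28

Walk through each heavy atom and fill implicit hydrogens from standard valence (C 4, N 3, O 2, S 2, halogen 1):
  atom 1: C, bond orders sum to 1 (valence 4) → 3 H
  atom 2: C, bond orders sum to 2 (valence 4) → 2 H
  atom 3: C, bond orders sum to 3 (valence 4) → 1 H
  atom 4: C, bond orders sum to 4 (valence 4) → 0 H
  atom 5: O, bond orders sum to 2 (valence 2) → 0 H
  atom 6: O, bond orders sum to 2 (valence 2) → 0 H
  atom 7: C, bond orders sum to 1 (valence 4) → 3 H
  atom 8: C, bond orders sum to 2 (valence 4) → 2 H
  atom 9: C, bond orders sum to 3 (valence 4) → 1 H
  atom 10: Cl (halogen, monovalent) → 0 H
  atom 11: C, bond orders sum to 2 (valence 4) → 2 H
  atom 12: C, bond orders sum to 2 (valence 4) → 2 H
  atom 13: C, bond orders sum to 2 (valence 4) → 2 H
  atom 14: C, bond orders sum to 2 (valence 4) → 2 H
  atom 15: C, bond orders sum to 3 (valence 4) → 1 H
  atom 16: C, bond orders sum to 2 (valence 4) → 2 H
  atom 17: C, bond orders sum to 1 (valence 4) → 3 H
  atom 18: C, bond orders sum to 4 (valence 4) → 0 H
  atom 19: N, bond orders sum to 1 (valence 3) → 2 H
  atom 20: O, bond orders sum to 2 (valence 2) → 0 H
Total hydrogens: 28.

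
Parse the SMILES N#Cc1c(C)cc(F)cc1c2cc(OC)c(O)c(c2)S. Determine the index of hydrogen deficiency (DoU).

10

Molecular formula: C15H12FNO2S.
DoU = (2C + 2 + N − H − X) / 2, where X is the halogen count and O/S are ignored.
    = (2·15 + 2 + 1 − 12 − 1) / 2 = 20 / 2 = 10.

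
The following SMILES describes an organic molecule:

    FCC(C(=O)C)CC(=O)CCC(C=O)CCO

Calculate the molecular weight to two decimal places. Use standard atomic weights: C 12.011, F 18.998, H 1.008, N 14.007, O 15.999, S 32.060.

246.28 g/mol

First, the molecular formula is C12H19FO4 (counting implicit H from valence).
  C: 12 × 12.011 = 144.132
  F: 1 × 18.998 = 18.998
  H: 19 × 1.008 = 19.152
  O: 4 × 15.999 = 63.996
Sum: 12×12.011 + 1×18.998 + 19×1.008 + 4×15.999 = 246.278 → 246.28 g/mol.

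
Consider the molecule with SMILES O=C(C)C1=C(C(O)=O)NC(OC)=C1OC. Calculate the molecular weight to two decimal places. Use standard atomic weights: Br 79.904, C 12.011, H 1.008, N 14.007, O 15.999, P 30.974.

213.19 g/mol

First, the molecular formula is C9H11NO5 (counting implicit H from valence).
  C: 9 × 12.011 = 108.099
  H: 11 × 1.008 = 11.088
  N: 1 × 14.007 = 14.007
  O: 5 × 15.999 = 79.995
Sum: 9×12.011 + 11×1.008 + 1×14.007 + 5×15.999 = 213.189 → 213.19 g/mol.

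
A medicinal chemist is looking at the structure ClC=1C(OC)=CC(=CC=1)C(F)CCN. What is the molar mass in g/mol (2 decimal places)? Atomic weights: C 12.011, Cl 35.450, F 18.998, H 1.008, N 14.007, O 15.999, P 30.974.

First, the molecular formula is C10H13ClFNO (counting implicit H from valence).
  C: 10 × 12.011 = 120.110
  Cl: 1 × 35.450 = 35.450
  F: 1 × 18.998 = 18.998
  H: 13 × 1.008 = 13.104
  N: 1 × 14.007 = 14.007
  O: 1 × 15.999 = 15.999
Sum: 10×12.011 + 1×35.450 + 1×18.998 + 13×1.008 + 1×14.007 + 1×15.999 = 217.668 → 217.67 g/mol.

217.67 g/mol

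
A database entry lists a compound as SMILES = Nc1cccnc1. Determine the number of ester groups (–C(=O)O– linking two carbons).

0

Scan the SMILES for the ester motif — none present.
Groups that are present: 1 primary amine.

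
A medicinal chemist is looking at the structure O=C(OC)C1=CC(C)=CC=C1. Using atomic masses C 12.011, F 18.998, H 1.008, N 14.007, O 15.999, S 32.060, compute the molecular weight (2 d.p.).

150.18 g/mol

First, the molecular formula is C9H10O2 (counting implicit H from valence).
  C: 9 × 12.011 = 108.099
  H: 10 × 1.008 = 10.080
  O: 2 × 15.999 = 31.998
Sum: 9×12.011 + 10×1.008 + 2×15.999 = 150.177 → 150.18 g/mol.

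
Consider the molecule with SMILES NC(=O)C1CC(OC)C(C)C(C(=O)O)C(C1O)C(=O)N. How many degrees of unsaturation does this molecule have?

4

Degree of unsaturation = (number of rings) + (number of π bonds).
Ring closures in the SMILES: 1.
π bonds: 3 double bonds (each 1 DoU) → 3 DoU from unsaturation.
Total DoU = 1 + 3 = 4.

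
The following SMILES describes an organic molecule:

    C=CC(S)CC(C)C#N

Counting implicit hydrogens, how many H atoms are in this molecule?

Walk through each heavy atom and fill implicit hydrogens from standard valence (C 4, N 3, O 2, S 2, halogen 1):
  atom 1: C, bond orders sum to 2 (valence 4) → 2 H
  atom 2: C, bond orders sum to 3 (valence 4) → 1 H
  atom 3: C, bond orders sum to 3 (valence 4) → 1 H
  atom 4: S, bond orders sum to 1 (valence 2) → 1 H
  atom 5: C, bond orders sum to 2 (valence 4) → 2 H
  atom 6: C, bond orders sum to 3 (valence 4) → 1 H
  atom 7: C, bond orders sum to 1 (valence 4) → 3 H
  atom 8: C, bond orders sum to 4 (valence 4) → 0 H
  atom 9: N, bond orders sum to 3 (valence 3) → 0 H
Total hydrogens: 11.

11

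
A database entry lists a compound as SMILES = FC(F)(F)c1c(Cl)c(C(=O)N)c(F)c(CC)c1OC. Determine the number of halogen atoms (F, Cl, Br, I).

5

Halogen atoms appear at heavy-atom positions 1, 3, 4, 7, 13 (1×Cl, 4×F).
Other groups present: 1 amide, 1 ether.
Halogen count: 5.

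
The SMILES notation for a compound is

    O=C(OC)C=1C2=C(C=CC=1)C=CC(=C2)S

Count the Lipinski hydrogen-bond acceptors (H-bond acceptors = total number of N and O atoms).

N atoms: 0; O atoms: 2.
Lipinski HBA = 0 + 2 = 2.

2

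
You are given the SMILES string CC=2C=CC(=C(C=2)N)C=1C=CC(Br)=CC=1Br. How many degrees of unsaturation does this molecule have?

Molecular formula: C13H11Br2N.
DoU = (2C + 2 + N − H − X) / 2, where X is the halogen count and O/S are ignored.
    = (2·13 + 2 + 1 − 11 − 2) / 2 = 16 / 2 = 8.

8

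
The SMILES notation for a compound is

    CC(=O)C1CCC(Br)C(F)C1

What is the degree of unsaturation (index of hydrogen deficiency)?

Molecular formula: C8H12BrFO.
DoU = (2C + 2 + N − H − X) / 2, where X is the halogen count and O/S are ignored.
    = (2·8 + 2 + 0 − 12 − 2) / 2 = 4 / 2 = 2.

2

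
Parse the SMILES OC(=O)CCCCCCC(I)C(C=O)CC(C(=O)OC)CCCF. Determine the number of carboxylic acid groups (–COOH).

1

The carboxylic acid motif appears at heavy-atom position 2 in the SMILES.
Other groups present: 1 aldehyde, 1 ester.
Carboxylic acid count: 1.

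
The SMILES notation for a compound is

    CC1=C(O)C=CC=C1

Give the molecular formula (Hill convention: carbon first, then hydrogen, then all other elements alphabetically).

Walk through each heavy atom and fill implicit hydrogens from standard valence (C 4, N 3, O 2, S 2, halogen 1):
  atom 1: C, bond orders sum to 1 (valence 4) → 3 H
  atom 2: C, bond orders sum to 4 (valence 4) → 0 H
  atom 3: C, bond orders sum to 4 (valence 4) → 0 H
  atom 4: O, bond orders sum to 1 (valence 2) → 1 H
  atom 5: C, bond orders sum to 3 (valence 4) → 1 H
  atom 6: C, bond orders sum to 3 (valence 4) → 1 H
  atom 7: C, bond orders sum to 3 (valence 4) → 1 H
  atom 8: C, bond orders sum to 3 (valence 4) → 1 H
Totals → C:7, H:8, O:1.
In Hill order: C7H8O.

C7H8O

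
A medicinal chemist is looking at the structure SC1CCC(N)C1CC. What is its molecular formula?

Walk through each heavy atom and fill implicit hydrogens from standard valence (C 4, N 3, O 2, S 2, halogen 1):
  atom 1: S, bond orders sum to 1 (valence 2) → 1 H
  atom 2: C, bond orders sum to 3 (valence 4) → 1 H
  atom 3: C, bond orders sum to 2 (valence 4) → 2 H
  atom 4: C, bond orders sum to 2 (valence 4) → 2 H
  atom 5: C, bond orders sum to 3 (valence 4) → 1 H
  atom 6: N, bond orders sum to 1 (valence 3) → 2 H
  atom 7: C, bond orders sum to 3 (valence 4) → 1 H
  atom 8: C, bond orders sum to 2 (valence 4) → 2 H
  atom 9: C, bond orders sum to 1 (valence 4) → 3 H
Totals → C:7, H:15, N:1, S:1.
In Hill order: C7H15NS.

C7H15NS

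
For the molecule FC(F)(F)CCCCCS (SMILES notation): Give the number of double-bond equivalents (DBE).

0

Degree of unsaturation = (number of rings) + (number of π bonds).
Ring closures in the SMILES: 0.
π bonds: none → 0 DoU from unsaturation.
Total DoU = 0 + 0 = 0.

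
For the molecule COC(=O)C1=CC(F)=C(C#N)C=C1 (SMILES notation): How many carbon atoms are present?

9

Count every carbon token in the SMILES (each C, including those in ring-closure positions and inside branches).
Carbon count: 9.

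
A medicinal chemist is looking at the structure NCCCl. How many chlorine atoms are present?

1

Scan the SMILES for Cl atoms (remember two-letter symbols like Cl and Br are single atoms).
Chlorine count: 1.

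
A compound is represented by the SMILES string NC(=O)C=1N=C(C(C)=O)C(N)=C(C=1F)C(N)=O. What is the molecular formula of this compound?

C9H9FN4O3

Walk through each heavy atom and fill implicit hydrogens from standard valence (C 4, N 3, O 2, S 2, halogen 1):
  atom 1: N, bond orders sum to 1 (valence 3) → 2 H
  atom 2: C, bond orders sum to 4 (valence 4) → 0 H
  atom 3: O, bond orders sum to 2 (valence 2) → 0 H
  atom 4: C, bond orders sum to 4 (valence 4) → 0 H
  atom 5: N, bond orders sum to 3 (valence 3) → 0 H
  atom 6: C, bond orders sum to 4 (valence 4) → 0 H
  atom 7: C, bond orders sum to 4 (valence 4) → 0 H
  atom 8: C, bond orders sum to 1 (valence 4) → 3 H
  atom 9: O, bond orders sum to 2 (valence 2) → 0 H
  atom 10: C, bond orders sum to 4 (valence 4) → 0 H
  atom 11: N, bond orders sum to 1 (valence 3) → 2 H
  atom 12: C, bond orders sum to 4 (valence 4) → 0 H
  atom 13: C, bond orders sum to 4 (valence 4) → 0 H
  atom 14: F (halogen, monovalent) → 0 H
  atom 15: C, bond orders sum to 4 (valence 4) → 0 H
  atom 16: N, bond orders sum to 1 (valence 3) → 2 H
  atom 17: O, bond orders sum to 2 (valence 2) → 0 H
Totals → C:9, H:9, F:1, N:4, O:3.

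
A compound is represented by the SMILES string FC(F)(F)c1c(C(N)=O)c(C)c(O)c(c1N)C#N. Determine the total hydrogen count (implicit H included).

Walk through each heavy atom and fill implicit hydrogens from standard valence (C 4, N 3, O 2, S 2, halogen 1); for lowercase aromatic atoms, an aromatic c carries 1 H when it has two neighbours and 0 H with three, and aromatic n carries 0 H:
  atom 1: F (halogen, monovalent) → 0 H
  atom 2: C, bond orders sum to 4 (valence 4) → 0 H
  atom 3: F (halogen, monovalent) → 0 H
  atom 4: F (halogen, monovalent) → 0 H
  atom 5: aromatic c, 3 neighbours → 0 H
  atom 6: aromatic c, 3 neighbours → 0 H
  atom 7: C, bond orders sum to 4 (valence 4) → 0 H
  atom 8: N, bond orders sum to 1 (valence 3) → 2 H
  atom 9: O, bond orders sum to 2 (valence 2) → 0 H
  atom 10: aromatic c, 3 neighbours → 0 H
  atom 11: C, bond orders sum to 1 (valence 4) → 3 H
  atom 12: aromatic c, 3 neighbours → 0 H
  atom 13: O, bond orders sum to 1 (valence 2) → 1 H
  atom 14: aromatic c, 3 neighbours → 0 H
  atom 15: aromatic c, 3 neighbours → 0 H
  atom 16: N, bond orders sum to 1 (valence 3) → 2 H
  atom 17: C, bond orders sum to 4 (valence 4) → 0 H
  atom 18: N, bond orders sum to 3 (valence 3) → 0 H
Total hydrogens: 8.

8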